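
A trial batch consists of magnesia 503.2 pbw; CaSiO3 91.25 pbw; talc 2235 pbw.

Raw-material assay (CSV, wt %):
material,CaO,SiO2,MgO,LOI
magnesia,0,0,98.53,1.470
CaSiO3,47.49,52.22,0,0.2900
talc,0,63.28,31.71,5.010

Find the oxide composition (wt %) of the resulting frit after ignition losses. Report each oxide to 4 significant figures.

Glass mass = 2710 pbw (batch 2829 − LOI 119.6).
Composition: CaO 1.599%, SiO2 53.95%, MgO 44.45%

Working values are displayed, rounded to four significant digits, as written. All arithmetic holds full precision throughout. Each reported result is rounded only once; the derived quantities, which include ignition loss, the yield, totals, net glass mass, three oxide percentages, are rebuilt in full precision, as quoted within the question or the answer, using the weight values on 2710 pbw of glass.
What the batch supplies per oxide:
  CaO: 91.25·0.4749 = 43.33 pbw
  SiO2: 91.25·0.5222 + 2235·0.6328 = 1462 pbw
  MgO: 503.2·0.9853 + 2235·0.3171 = 1205 pbw
LOI: 503.2·0.01470 + 91.25·0.002900 + 2235·0.05010 = 119.6 pbw
Resulting glass, batch − LOI: 2829 − 119.6 = 2710 pbw (the oxide masses sum to this)
percent share: oxide ÷ glass, ×100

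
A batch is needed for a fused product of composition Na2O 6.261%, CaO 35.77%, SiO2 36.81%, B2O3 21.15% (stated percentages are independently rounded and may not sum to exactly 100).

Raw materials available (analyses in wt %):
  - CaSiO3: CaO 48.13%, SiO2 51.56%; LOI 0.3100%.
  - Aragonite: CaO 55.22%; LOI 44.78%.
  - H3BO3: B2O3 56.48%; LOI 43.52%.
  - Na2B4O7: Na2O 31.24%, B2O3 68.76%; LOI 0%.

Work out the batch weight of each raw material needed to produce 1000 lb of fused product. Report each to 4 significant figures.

Batch per 1000 lb fused product:
  CaSiO3: 713.9 lb
  Aragonite: 25.51 lb
  H3BO3: 130.5 lb
  Na2B4O7: 200.4 lb
Total batch = 1070 lb; LOI loss = 70.43 lb; yield = 93.42%

In-progress results are shown rounded off to 4 significant digits as written — every computation carries full precision throughout. Each reported value is rounded once only — the derived quantities (the four compositions, yield, totals, ignition loss, net glass mass) are re-derived in exact precision starting from the weights on 1000 lb of glass as quoted within the problem or the answer.
The oxide mass targets at 1000 lb fused product:
  Na2O: 6.261% × 1000 = 62.61 lb
  CaO: 35.77% × 1000 = 357.7 lb
  SiO2: 36.81% × 1000 = 368.1 lb
  B2O3: 21.15% × 1000 = 211.5 lb
Verifying the oxide balance applying the batch weights above, relative to the basis at hand (each sum matches its target mass given rounding of the digits):
  Na2O: 200.4·0.3124 = 62.60 lb (target 62.61 lb)
  CaO: 713.9·0.4813 + 25.51·0.5522 = 357.7 lb (target 357.7 lb)
  SiO2: 713.9·0.5156 = 368.1 lb (target 368.1 lb)
  B2O3: 130.5·0.5648 + 200.4·0.6876 = 211.5 lb (target 211.5 lb)
Consistency of the glass mass: the batch minus its LOI: 999.9 lb (the targets, summed, come to 999.9 lb; against the stated basis, 1000 lb — gaps are rounding artifacts).
Summing the batch: Σ batch = 1070 lb; LOI removed, Σ of batch·LOI: 70.43 lb; as yield: glass ÷ batch → 93.42%.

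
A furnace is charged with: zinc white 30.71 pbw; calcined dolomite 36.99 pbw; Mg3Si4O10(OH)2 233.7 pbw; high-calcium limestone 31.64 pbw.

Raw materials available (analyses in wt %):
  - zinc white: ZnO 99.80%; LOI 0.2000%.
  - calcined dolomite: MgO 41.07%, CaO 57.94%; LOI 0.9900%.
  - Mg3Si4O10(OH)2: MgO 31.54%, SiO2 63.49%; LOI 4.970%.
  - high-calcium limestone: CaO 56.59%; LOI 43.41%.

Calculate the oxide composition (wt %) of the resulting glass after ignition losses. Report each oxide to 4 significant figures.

Full precision is maintained at each step; mid-chain values are shown, rounded to four significant digits, when written out; each reported result is rounded just once. Derived quantities are carried from the weighed amounts on 307.3 pbw of glass in exact precision (net glass mass, the yield, ignition loss, four oxide percentages, totals) as written in question or answer.
What the batch supplies per oxide:
  MgO: 36.99·0.4107 + 233.7·0.3154 = 88.90 pbw
  ZnO: 30.71·0.9980 = 30.65 pbw
  CaO: 36.99·0.5794 + 31.64·0.5659 = 39.34 pbw
  SiO2: 233.7·0.6349 = 148.4 pbw
LOI: 30.71·0.002000 + 36.99·0.009900 + 233.7·0.04970 + 31.64·0.4341 = 25.78 pbw
Resulting glass, batch − LOI: 333.0 − 25.78 = 307.3 pbw (= Σ oxide masses)
wt %: oxide over glass, times 100

Glass mass = 307.3 pbw (batch 333.0 − LOI 25.78).
Composition: MgO 28.93%, ZnO 9.975%, CaO 12.80%, SiO2 48.29%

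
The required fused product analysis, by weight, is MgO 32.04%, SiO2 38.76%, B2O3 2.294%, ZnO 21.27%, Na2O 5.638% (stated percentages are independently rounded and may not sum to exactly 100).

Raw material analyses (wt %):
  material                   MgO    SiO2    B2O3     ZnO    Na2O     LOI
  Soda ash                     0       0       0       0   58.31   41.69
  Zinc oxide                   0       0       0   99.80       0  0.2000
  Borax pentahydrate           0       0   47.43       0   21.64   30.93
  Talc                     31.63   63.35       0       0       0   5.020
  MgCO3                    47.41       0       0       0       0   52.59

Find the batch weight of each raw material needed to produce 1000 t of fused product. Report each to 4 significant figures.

The intermediate values are shown, rounded to 4 significant figures, at each printed step; each numeric step runs at exact precision throughout — every reported value is rounded exactly once; all derived quantities, including the five compositions, yield, the totals, LOI, glass mass, are computed from the batch weights on 1000 t of glass in full float precision, exactly as printed in the problem or the answer.
Oxide mass targets, per 1000 t fused product:
  MgO: 32.04% × 1000 = 320.4 t
  SiO2: 38.76% × 1000 = 387.6 t
  B2O3: 2.294% × 1000 = 22.94 t
  ZnO: 21.27% × 1000 = 212.7 t
  Na2O: 5.638% × 1000 = 56.38 t
Verifying the oxide balance applying the batch weights above, against the basis in use (sums match the target masses within answer rounding):
  MgO: 611.8·0.3163 + 267.6·0.4741 = 320.4 t (target 320.4 t)
  SiO2: 611.8·0.6335 = 387.6 t (target 387.6 t)
  B2O3: 48.37·0.4743 = 22.94 t (target 22.94 t)
  ZnO: 213.1·0.9980 = 212.7 t (target 212.7 t)
  Na2O: 78.74·0.5831 + 48.37·0.2164 = 56.38 t (target 56.38 t)
Auditing the glass mass value: whole batch net of LOI = 1000 t (summing oxide targets gives 1000 t; versus the stated basis of 1000 t — deltas are rounding alone).
Adding the batch up: Σ batch = 1220 t; the LOI term Σ batch·LOI equals 219.7 t; as yield: glass ÷ batch → 81.99%.

Batch per 1000 t fused product:
  Soda ash: 78.74 t
  Zinc oxide: 213.1 t
  Borax pentahydrate: 48.37 t
  Talc: 611.8 t
  MgCO3: 267.6 t
Total batch = 1220 t; LOI loss = 219.7 t; yield = 81.99%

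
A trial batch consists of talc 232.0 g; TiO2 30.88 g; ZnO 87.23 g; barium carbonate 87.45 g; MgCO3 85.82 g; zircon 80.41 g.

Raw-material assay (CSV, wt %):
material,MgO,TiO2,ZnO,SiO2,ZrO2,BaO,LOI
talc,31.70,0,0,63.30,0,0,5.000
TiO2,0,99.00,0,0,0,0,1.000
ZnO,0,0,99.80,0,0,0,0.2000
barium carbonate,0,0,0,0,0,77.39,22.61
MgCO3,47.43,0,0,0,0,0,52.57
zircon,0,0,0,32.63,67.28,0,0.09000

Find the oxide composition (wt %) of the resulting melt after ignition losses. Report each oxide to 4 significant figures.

Each numeric step keeps exact precision through the solve; mid-chain values appear (rounded to 4 significant figures) in the printout. A single rounding finalizes each reported result; all derived quantities, which include the totals, LOI, glass mass, six oxide percentages, yield, are re-derived in full precision, as set out in the problem or the answer, from the weighed amounts per 526.7 g of glass.
Per-oxide mass from batch:
  MgO: 232.0·0.3170 + 85.82·0.4743 = 114.2 g
  TiO2: 30.88·0.9900 = 30.57 g
  ZnO: 87.23·0.9980 = 87.06 g
  SiO2: 232.0·0.6330 + 80.41·0.3263 = 173.1 g
  ZrO2: 80.41·0.6728 = 54.10 g
  BaO: 87.45·0.7739 = 67.68 g
LOI: 232.0·0.05000 + 30.88·0.01000 + 87.23·0.002000 + 87.45·0.2261 + 85.82·0.5257 + 80.41·9.000e-04 = 77.04 g
Glass mass = batch − LOI = 603.8 − 77.04 = 526.7 g (matching Σ of the oxides)
percent by weight: oxide/glass ×100

Glass mass = 526.7 g (batch 603.8 − LOI 77.04).
Composition: MgO 21.69%, TiO2 5.804%, ZnO 16.53%, SiO2 32.86%, ZrO2 10.27%, BaO 12.85%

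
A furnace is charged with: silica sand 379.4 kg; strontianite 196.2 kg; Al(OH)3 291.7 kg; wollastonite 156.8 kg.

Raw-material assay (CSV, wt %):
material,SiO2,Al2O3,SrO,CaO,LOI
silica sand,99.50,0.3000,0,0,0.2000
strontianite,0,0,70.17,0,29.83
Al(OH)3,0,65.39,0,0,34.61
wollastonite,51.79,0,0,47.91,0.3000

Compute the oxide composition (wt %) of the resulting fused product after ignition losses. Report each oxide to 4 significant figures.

Glass mass = 863.4 kg (batch 1024 − LOI 160.7).
Composition: SiO2 53.13%, Al2O3 22.22%, SrO 15.95%, CaO 8.701%

The whole derivation carries full precision from first step to last. In-progress results are printed rounded to 4 significant digits on the page — a single rounding completes every reported result; the derived quantities (the four compositions, glass mass, the yield, totals, LOI) are rebuilt starting from the weights per 863.4 kg of glass in exact precision, as set out in the question or the answer.
Delivered oxide masses:
  SiO2: 379.4·0.9950 + 156.8·0.5179 = 458.7 kg
  Al2O3: 379.4·0.003000 + 291.7·0.6539 = 191.9 kg
  SrO: 196.2·0.7017 = 137.7 kg
  CaO: 156.8·0.4791 = 75.12 kg
LOI: 379.4·0.002000 + 196.2·0.2983 + 291.7·0.3461 + 156.8·0.003000 = 160.7 kg
Glass mass = batch − LOI = 1024 − 160.7 = 863.4 kg (= the summed oxide contributions)
wt %: oxide over glass, times 100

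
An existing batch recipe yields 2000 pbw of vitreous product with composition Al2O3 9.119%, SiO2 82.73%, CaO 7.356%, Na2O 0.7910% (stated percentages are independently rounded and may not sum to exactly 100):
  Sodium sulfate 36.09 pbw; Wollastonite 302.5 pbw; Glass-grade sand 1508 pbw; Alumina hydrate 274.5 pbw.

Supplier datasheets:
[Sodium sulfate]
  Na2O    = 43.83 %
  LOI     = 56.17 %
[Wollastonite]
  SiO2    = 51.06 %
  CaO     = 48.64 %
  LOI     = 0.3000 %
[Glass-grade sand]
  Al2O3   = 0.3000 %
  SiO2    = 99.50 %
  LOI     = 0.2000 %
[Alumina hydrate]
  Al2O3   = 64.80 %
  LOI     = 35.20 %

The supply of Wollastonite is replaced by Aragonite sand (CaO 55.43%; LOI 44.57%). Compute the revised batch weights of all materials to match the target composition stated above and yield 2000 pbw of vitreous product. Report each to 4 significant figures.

Intermediates are printed rounded off to 4 significant figures within the worked lines; every computation runs at full precision throughout; a single rounding produces each reported value — all derived quantities, which include ignition loss, the four compositions, the yield, totals, net glass mass, are re-derived in full precision, as quoted within the problem or the answer, from the weighed amounts at 2000 pbw of glass.
Oxide mass targets, per 2000 pbw vitreous product:
  Al2O3: 9.119% × 2000 = 182.4 pbw
  SiO2: 82.73% × 2000 = 1655 pbw
  CaO: 7.356% × 2000 = 147.1 pbw
  Na2O: 0.7910% × 2000 = 15.82 pbw
Balance tally, oxide-wise, per the reported batch figures, under the basis named above (sums match the target masses within answer rounding):
  Al2O3: 1663·0.003000 + 273.8·0.6480 = 182.4 pbw (target 182.4 pbw)
  SiO2: 1663·0.9950 = 1655 pbw (target 1655 pbw)
  CaO: 265.4·0.5543 = 147.1 pbw (target 147.1 pbw)
  Na2O: 36.09·0.4383 = 15.82 pbw (target 15.82 pbw)
Consistency of the glass mass: whole batch net of LOI = 2000 pbw (targets for the oxides total 2000 pbw; stated basis 2000 pbw — a pure rounding effect).
Batch total: Σ batch = 2238 pbw; LOI removed, Σ of batch·LOI: 238.3 pbw; glass ÷ batch gives a yield of 89.36%.

Revised batch per 2000 pbw vitreous product:
  Sodium sulfate: 36.09 pbw
  Aragonite sand: 265.4 pbw
  Glass-grade sand: 1663 pbw
  Alumina hydrate: 273.8 pbw
Total batch = 2238 pbw; LOI loss = 238.3 pbw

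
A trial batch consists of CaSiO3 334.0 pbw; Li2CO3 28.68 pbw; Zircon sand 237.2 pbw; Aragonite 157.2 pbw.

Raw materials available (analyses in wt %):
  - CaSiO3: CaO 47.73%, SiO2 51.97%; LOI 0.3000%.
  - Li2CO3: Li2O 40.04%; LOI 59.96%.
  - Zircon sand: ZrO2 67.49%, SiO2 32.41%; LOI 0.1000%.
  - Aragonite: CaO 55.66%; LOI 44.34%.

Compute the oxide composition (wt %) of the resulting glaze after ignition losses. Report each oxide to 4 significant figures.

The working math maintains exact precision end to end; intermediates appear (rounded to 4 significant figures) between the steps — each reported value carries a single rounding. The derived quantities, including the totals, LOI, the four compositions, glass mass, yield, are re-derived from the batch weights for 668.9 pbw of glass in full float precision, as given in the problem or the answer.
Mass of each oxide from the mix:
  ZrO2: 237.2·0.6749 = 160.1 pbw
  CaO: 334.0·0.4773 + 157.2·0.5566 = 246.9 pbw
  Li2O: 28.68·0.4004 = 11.48 pbw
  SiO2: 334.0·0.5197 + 237.2·0.3241 = 250.5 pbw
LOI: 334.0·0.003000 + 28.68·0.5996 + 237.2·0.001000 + 157.2·0.4434 = 88.14 pbw
Glass = total batch minus LOI = 757.1 − 88.14 = 668.9 pbw (the oxide masses sum to this)
each wt % is 100 × oxide ÷ glass

Glass mass = 668.9 pbw (batch 757.1 − LOI 88.14).
Composition: ZrO2 23.93%, CaO 36.91%, Li2O 1.717%, SiO2 37.44%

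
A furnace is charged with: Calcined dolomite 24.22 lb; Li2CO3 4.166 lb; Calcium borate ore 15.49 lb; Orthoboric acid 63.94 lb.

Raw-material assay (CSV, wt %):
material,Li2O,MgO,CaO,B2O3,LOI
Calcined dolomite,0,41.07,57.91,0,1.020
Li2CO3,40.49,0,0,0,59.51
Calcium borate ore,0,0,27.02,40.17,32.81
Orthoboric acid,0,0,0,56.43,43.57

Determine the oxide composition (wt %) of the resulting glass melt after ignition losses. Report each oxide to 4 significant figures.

In-progress results appear rounded off to 4 significant figures when written out; the working math carries exact precision at every stage. Each reported result receives exactly one rounding — derived quantities, which include the yield, the totals, the four compositions, LOI, glass mass, are rebuilt in full float precision, exactly as shown in the problem or the answer, using the weight values on 72.15 lb of glass.
Oxide-by-oxide delivered mass:
  Li2O: 4.166·0.4049 = 1.687 lb
  MgO: 24.22·0.4107 = 9.947 lb
  CaO: 24.22·0.5791 + 15.49·0.2702 = 18.21 lb
  B2O3: 15.49·0.4017 + 63.94·0.5643 = 42.30 lb
LOI: 24.22·0.01020 + 4.166·0.5951 + 15.49·0.3281 + 63.94·0.4357 = 35.67 lb
Glass = total batch minus LOI = 107.8 − 35.67 = 72.15 lb (matching Σ of the oxides)
wt % = oxide mass / glass mass × 100

Glass mass = 72.15 lb (batch 107.8 − LOI 35.67).
Composition: Li2O 2.338%, MgO 13.79%, CaO 25.24%, B2O3 58.63%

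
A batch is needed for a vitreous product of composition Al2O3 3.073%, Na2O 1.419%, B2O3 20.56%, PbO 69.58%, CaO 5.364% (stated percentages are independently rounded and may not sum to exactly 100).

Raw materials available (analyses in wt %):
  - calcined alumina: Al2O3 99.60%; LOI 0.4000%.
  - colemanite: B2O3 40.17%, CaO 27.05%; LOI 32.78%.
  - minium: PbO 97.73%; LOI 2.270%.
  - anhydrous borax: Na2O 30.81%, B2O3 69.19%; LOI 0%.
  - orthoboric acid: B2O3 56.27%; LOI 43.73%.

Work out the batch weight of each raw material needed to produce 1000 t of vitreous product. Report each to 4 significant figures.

Batch per 1000 t vitreous product:
  calcined alumina: 30.85 t
  colemanite: 198.3 t
  minium: 712.0 t
  anhydrous borax: 46.06 t
  orthoboric acid: 167.2 t
Total batch = 1154 t; LOI loss = 154.4 t; yield = 86.62%

The working math keeps full float precision at all times; intermediates appear, rounded to four significant figures, as written — each reported value is rounded just once — the derived quantities (five oxide percentages, yield, totals, ignition loss, net glass mass) are recomputed from the batch weights on 1000 t of glass in full precision exactly as shown in either problem or answer.
Target oxide masses per 1000 t vitreous product:
  Al2O3: 3.073% × 1000 = 30.73 t
  Na2O: 1.419% × 1000 = 14.19 t
  B2O3: 20.56% × 1000 = 205.6 t
  PbO: 69.58% × 1000 = 695.8 t
  CaO: 5.364% × 1000 = 53.64 t
Verifying the oxide balance using the reported weights, against the basis in use (every target is met by its sum inside rounding margins):
  Al2O3: 30.85·0.9960 = 30.73 t (target 30.73 t)
  Na2O: 46.06·0.3081 = 14.19 t (target 14.19 t)
  B2O3: 198.3·0.4017 + 46.06·0.6919 + 167.2·0.5627 = 205.6 t (target 205.6 t)
  PbO: 712.0·0.9773 = 695.8 t (target 695.8 t)
  CaO: 198.3·0.2705 = 53.64 t (target 53.64 t)
Auditing the glass mass value: total batch − LOI = 1000 t (summing oxide targets gives 1000 t; versus the stated basis of 1000 t — deltas are rounding alone).
Whole-batch sum: Σ batch = 1154 t; loss to ignition Σ batch·LOI = 154.4 t; as yield: glass ÷ batch → 86.62%.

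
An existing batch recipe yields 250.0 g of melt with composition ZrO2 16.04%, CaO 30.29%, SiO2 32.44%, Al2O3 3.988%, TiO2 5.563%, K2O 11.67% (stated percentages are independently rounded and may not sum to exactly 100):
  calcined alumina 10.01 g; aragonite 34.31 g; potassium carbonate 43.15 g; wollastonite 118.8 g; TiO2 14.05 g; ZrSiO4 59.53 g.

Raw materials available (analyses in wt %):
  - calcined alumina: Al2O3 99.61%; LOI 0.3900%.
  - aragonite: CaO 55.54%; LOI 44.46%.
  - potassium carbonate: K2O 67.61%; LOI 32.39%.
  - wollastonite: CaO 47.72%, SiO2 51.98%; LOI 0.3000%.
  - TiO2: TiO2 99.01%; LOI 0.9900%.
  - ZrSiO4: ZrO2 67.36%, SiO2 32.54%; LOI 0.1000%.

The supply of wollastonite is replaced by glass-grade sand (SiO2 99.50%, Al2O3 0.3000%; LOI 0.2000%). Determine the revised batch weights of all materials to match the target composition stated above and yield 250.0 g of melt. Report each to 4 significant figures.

The working math maintains exact precision at all times. Values along the way are rounded to 4 significant digits wherever printed; each reported figure is rounded only once — all derived quantities (the totals, six oxide percentages, net glass mass, LOI, the yield) are re-derived using the weight values on 250.0 g of glass at full precision exactly as shown in question or answer.
Oxide-by-oxide targets in 250.0 g melt:
  ZrO2: 16.04% × 250.0 = 40.10 g
  CaO: 30.29% × 250.0 = 75.72 g
  SiO2: 32.44% × 250.0 = 81.10 g
  Al2O3: 3.988% × 250.0 = 9.970 g
  TiO2: 5.563% × 250.0 = 13.91 g
  K2O: 11.67% × 250.0 = 29.18 g
A balance pass over the oxides, with the batch weights as given, relative to the basis at hand (summed amounts equal target values given rounding of the digits):
  ZrO2: 59.53·0.6736 = 40.10 g (target 40.10 g)
  CaO: 136.3·0.5554 = 75.70 g (target 75.72 g)
  SiO2: 62.04·0.9950 + 59.53·0.3254 = 81.10 g (target 81.10 g)
  Al2O3: 9.822·0.9961 + 62.04·0.003000 = 9.970 g (target 9.970 g)
  TiO2: 14.05·0.9901 = 13.91 g (target 13.91 g)
  K2O: 43.15·0.6761 = 29.17 g (target 29.18 g)
Auditing the glass mass value: net batch after ignition = 250.0 g (oxide target masses add up to 250.0 g; stated basis 250.0 g — deltas are rounding alone).
Batch total: Σ batch = 324.9 g; LOI removed, Σ of batch·LOI: 74.94 g; the yield ratio, glass ÷ batch: 76.94%.

Revised batch per 250.0 g melt:
  calcined alumina: 9.822 g
  aragonite: 136.3 g
  potassium carbonate: 43.15 g
  glass-grade sand: 62.04 g
  TiO2: 14.05 g
  ZrSiO4: 59.53 g
Total batch = 324.9 g; LOI loss = 74.94 g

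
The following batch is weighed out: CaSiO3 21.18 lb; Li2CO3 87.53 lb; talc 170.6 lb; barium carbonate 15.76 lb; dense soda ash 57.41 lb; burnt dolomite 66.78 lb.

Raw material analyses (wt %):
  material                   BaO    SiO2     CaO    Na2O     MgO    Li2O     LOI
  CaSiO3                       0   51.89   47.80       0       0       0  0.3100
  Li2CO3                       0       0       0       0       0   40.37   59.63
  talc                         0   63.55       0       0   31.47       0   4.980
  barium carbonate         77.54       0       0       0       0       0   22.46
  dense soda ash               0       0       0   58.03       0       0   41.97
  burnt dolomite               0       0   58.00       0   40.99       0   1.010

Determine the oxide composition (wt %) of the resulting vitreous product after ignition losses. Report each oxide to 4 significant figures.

Glass mass = 330.2 lb (batch 419.3 − LOI 89.06).
Composition: BaO 3.701%, SiO2 36.16%, CaO 14.80%, Na2O 10.09%, MgO 24.55%, Li2O 10.70%

The whole derivation keeps exact precision through the solve; intermediates are shown (rounded to four significant digits) as written — exactly one rounding is applied to each reported number; derived quantities (net glass mass, LOI, the totals, yield, the six compositions) are recomputed in full float precision starting from the weights per 330.2 lb of glass, precisely as stated by the problem or the answer.
What the batch supplies per oxide:
  BaO: 15.76·0.7754 = 12.22 lb
  SiO2: 21.18·0.5189 + 170.6·0.6355 = 119.4 lb
  CaO: 21.18·0.4780 + 66.78·0.5800 = 48.86 lb
  Na2O: 57.41·0.5803 = 33.32 lb
  MgO: 170.6·0.3147 + 66.78·0.4099 = 81.06 lb
  Li2O: 87.53·0.4037 = 35.34 lb
LOI: 21.18·0.003100 + 87.53·0.5963 + 170.6·0.04980 + 15.76·0.2246 + 57.41·0.4197 + 66.78·0.01010 = 89.06 lb
Glass = total batch minus LOI = 419.3 − 89.06 = 330.2 lb (= Σ oxide masses)
wt %: oxide over glass, times 100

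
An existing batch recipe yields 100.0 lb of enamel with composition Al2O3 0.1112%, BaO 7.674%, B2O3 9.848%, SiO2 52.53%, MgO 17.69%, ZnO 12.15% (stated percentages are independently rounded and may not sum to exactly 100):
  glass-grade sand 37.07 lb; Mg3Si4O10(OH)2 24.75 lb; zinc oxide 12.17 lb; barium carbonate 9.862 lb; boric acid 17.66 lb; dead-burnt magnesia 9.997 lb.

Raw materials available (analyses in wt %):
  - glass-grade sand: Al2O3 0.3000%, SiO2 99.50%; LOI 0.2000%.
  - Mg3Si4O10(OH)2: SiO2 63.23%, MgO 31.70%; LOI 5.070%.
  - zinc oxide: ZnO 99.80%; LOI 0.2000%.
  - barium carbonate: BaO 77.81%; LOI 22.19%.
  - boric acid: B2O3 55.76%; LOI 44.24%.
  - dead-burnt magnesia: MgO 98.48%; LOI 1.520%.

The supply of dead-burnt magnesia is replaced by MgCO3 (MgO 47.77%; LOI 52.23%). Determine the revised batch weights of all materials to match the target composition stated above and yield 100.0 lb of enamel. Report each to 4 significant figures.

All internal work maintains full precision all the way through. Intermediates appear rounded to 4 significant figures between the steps. Each reported number includes exactly one rounding — the derived quantities (glass mass, the totals, LOI, the six compositions, yield) are re-derived at full precision starting from the weights for 100.0 lb of glass as given in the problem or the answer.
Oxide-by-oxide targets in 100.0 lb enamel:
  Al2O3: 0.1112% × 100.0 = 0.1112 lb
  BaO: 7.674% × 100.0 = 7.674 lb
  B2O3: 9.848% × 100.0 = 9.848 lb
  SiO2: 52.53% × 100.0 = 52.53 lb
  MgO: 17.69% × 100.0 = 17.69 lb
  ZnO: 12.15% × 100.0 = 12.15 lb
Verifying the oxide balance with the batch weights as given, for the quoted basis mass (each sum matches its target mass given rounding of the digits):
  Al2O3: 37.07·0.003000 = 0.1112 lb (target 0.1112 lb)
  BaO: 9.862·0.7781 = 7.674 lb (target 7.674 lb)
  B2O3: 17.66·0.5576 = 9.847 lb (target 9.848 lb)
  SiO2: 37.07·0.9950 + 24.75·0.6323 = 52.53 lb (target 52.53 lb)
  MgO: 24.75·0.3170 + 20.61·0.4777 = 17.69 lb (target 17.69 lb)
  ZnO: 12.17·0.9980 = 12.15 lb (target 12.15 lb)
Glass-mass bookkeeping: total batch − LOI = 100.0 lb (targets for the oxides total 100.0 lb; basis as stated: 100.0 lb — deltas are rounding alone).
Batch grand total — Σ batch = 122.1 lb; LOI loss = Σ batch·LOI = 22.12 lb; yield: glass divided by total = 81.89%.

Revised batch per 100.0 lb enamel:
  glass-grade sand: 37.07 lb
  Mg3Si4O10(OH)2: 24.75 lb
  zinc oxide: 12.17 lb
  barium carbonate: 9.862 lb
  boric acid: 17.66 lb
  MgCO3: 20.61 lb
Total batch = 122.1 lb; LOI loss = 22.12 lb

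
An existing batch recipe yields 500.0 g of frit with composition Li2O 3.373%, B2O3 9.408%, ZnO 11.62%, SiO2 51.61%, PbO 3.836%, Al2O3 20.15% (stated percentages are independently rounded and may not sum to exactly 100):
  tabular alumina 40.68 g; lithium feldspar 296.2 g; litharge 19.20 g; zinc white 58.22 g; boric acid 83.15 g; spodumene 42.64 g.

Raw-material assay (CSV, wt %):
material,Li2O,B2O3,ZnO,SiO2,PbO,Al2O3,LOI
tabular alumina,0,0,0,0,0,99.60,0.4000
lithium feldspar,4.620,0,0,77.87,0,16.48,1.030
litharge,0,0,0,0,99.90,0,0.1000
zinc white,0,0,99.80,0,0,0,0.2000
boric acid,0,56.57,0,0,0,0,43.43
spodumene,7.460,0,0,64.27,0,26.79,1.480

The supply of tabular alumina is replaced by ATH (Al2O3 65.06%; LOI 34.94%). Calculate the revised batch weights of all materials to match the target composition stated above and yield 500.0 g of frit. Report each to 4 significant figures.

Revised batch per 500.0 g frit:
  ATH: 62.27 g
  lithium feldspar: 296.2 g
  litharge: 19.20 g
  zinc white: 58.22 g
  boric acid: 83.15 g
  spodumene: 42.64 g
Total batch = 561.7 g; LOI loss = 61.69 g

In-progress results appear rounded to 4 significant digits at each printed step; every computation maintains full precision all the way through — every reported value carries a single rounding — derived quantities are recomputed at full float precision (glass mass, six oxide percentages, the totals, ignition loss, yield) starting from the weights on 500.0 g of glass exactly as printed in problem or answer.
Per-oxide target masses for 500.0 g frit:
  Li2O: 3.373% × 500.0 = 16.86 g
  B2O3: 9.408% × 500.0 = 47.04 g
  ZnO: 11.62% × 500.0 = 58.10 g
  SiO2: 51.61% × 500.0 = 258.0 g
  PbO: 3.836% × 500.0 = 19.18 g
  Al2O3: 20.15% × 500.0 = 100.8 g
Balance tally, oxide-wise, given the weights on record, under the basis named above (summed amounts equal target values modulo rounding of the values):
  Li2O: 296.2·0.04620 + 42.64·0.07460 = 16.87 g (target 16.86 g)
  B2O3: 83.15·0.5657 = 47.04 g (target 47.04 g)
  ZnO: 58.22·0.9980 = 58.10 g (target 58.10 g)
  SiO2: 296.2·0.7787 + 42.64·0.6427 = 258.1 g (target 258.0 g)
  PbO: 19.20·0.9990 = 19.18 g (target 19.18 g)
  Al2O3: 62.27·0.6506 + 296.2·0.1648 + 42.64·0.2679 = 100.7 g (target 100.8 g)
The glass-mass cross-check: batch total minus LOI = 500.0 g (summing oxide targets gives 500.0 g; versus the stated basis of 500.0 g — a pure rounding effect).
Summing the batch: Σ batch = 561.7 g; loss to ignition Σ batch·LOI = 61.69 g; glass ÷ batch gives a yield of 89.02%.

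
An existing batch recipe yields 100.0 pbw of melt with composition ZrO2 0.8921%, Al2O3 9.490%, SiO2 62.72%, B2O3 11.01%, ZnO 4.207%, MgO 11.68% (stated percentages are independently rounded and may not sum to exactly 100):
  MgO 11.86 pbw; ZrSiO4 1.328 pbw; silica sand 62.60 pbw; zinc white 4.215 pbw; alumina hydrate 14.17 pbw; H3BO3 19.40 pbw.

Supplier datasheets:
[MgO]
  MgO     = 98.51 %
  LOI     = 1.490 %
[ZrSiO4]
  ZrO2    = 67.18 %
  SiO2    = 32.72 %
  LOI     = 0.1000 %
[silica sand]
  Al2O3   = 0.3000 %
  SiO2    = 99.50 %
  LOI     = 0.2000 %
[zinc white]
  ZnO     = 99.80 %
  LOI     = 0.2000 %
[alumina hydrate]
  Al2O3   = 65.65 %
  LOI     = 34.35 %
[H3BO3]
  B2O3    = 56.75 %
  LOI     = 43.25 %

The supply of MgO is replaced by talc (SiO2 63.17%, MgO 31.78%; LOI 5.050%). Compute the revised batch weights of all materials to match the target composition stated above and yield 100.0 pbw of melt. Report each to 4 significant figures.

Revised batch per 100.0 pbw melt:
  talc: 36.75 pbw
  ZrSiO4: 1.328 pbw
  silica sand: 39.27 pbw
  zinc white: 4.215 pbw
  alumina hydrate: 14.28 pbw
  H3BO3: 19.40 pbw
Total batch = 115.2 pbw; LOI loss = 15.24 pbw

Each numeric step holds full float precision throughout; intermediates are shown, with 4-significant-digit rounding, on the page — every reported value is rounded only once; the derived quantities, including six oxide percentages, totals, ignition loss, the yield, glass mass, are computed using the weight values for 100.0 pbw of glass at full float precision, exactly as printed in the problem or answer text.
Per-oxide target masses for 100.0 pbw melt:
  ZrO2: 0.8921% × 100.0 = 0.8921 pbw
  Al2O3: 9.490% × 100.0 = 9.490 pbw
  SiO2: 62.72% × 100.0 = 62.72 pbw
  B2O3: 11.01% × 100.0 = 11.01 pbw
  ZnO: 4.207% × 100.0 = 4.207 pbw
  MgO: 11.68% × 100.0 = 11.68 pbw
A balance pass over the oxides, applying the batch weights above, relative to the basis at hand (each sum matches its target mass up to rounding of the answer):
  ZrO2: 1.328·0.6718 = 0.8922 pbw (target 0.8921 pbw)
  Al2O3: 39.27·0.003000 + 14.28·0.6565 = 9.493 pbw (target 9.490 pbw)
  SiO2: 36.75·0.6317 + 1.328·0.3272 + 39.27·0.9950 = 62.72 pbw (target 62.72 pbw)
  B2O3: 19.40·0.5675 = 11.01 pbw (target 11.01 pbw)
  ZnO: 4.215·0.9980 = 4.207 pbw (target 4.207 pbw)
  MgO: 36.75·0.3178 = 11.68 pbw (target 11.68 pbw)
Consistency of the glass mass: net batch after ignition = 100.0 pbw (the Σ of target masses is 100.0 pbw; basis as stated: 100.0 pbw — rounding explains the deltas).
Batch total: Σ batch = 115.2 pbw; LOI loss = Σ batch·LOI = 15.24 pbw; yield: glass divided by total = 86.78%.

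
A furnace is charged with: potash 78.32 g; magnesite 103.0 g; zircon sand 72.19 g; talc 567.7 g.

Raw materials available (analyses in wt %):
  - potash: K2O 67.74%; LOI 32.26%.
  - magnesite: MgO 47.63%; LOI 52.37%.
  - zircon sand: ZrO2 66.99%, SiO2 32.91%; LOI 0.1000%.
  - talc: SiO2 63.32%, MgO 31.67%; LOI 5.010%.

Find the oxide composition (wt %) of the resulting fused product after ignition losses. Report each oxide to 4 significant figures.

In-progress results are shown rounded to 4 significant figures within the worked lines — full float precision is held at all times. A single rounding completes each reported number. All derived quantities (glass mass, ignition loss, totals, the four compositions, yield) are re-derived in exact precision from the batch weights per 713.5 g of glass precisely as stated by the problem or answer text.
Oxide masses out of the charge:
  ZrO2: 72.19·0.6699 = 48.36 g
  SiO2: 72.19·0.3291 + 567.7·0.6332 = 383.2 g
  K2O: 78.32·0.6774 = 53.05 g
  MgO: 103.0·0.4763 + 567.7·0.3167 = 228.8 g
LOI: 78.32·0.3226 + 103.0·0.5237 + 72.19·0.001000 + 567.7·0.05010 = 107.7 g
Resulting glass, batch − LOI: 821.2 − 107.7 = 713.5 g (equal to the oxide-mass sum)
oxide / glass × 100 gives the wt %

Glass mass = 713.5 g (batch 821.2 − LOI 107.7).
Composition: ZrO2 6.778%, SiO2 53.71%, K2O 7.436%, MgO 32.07%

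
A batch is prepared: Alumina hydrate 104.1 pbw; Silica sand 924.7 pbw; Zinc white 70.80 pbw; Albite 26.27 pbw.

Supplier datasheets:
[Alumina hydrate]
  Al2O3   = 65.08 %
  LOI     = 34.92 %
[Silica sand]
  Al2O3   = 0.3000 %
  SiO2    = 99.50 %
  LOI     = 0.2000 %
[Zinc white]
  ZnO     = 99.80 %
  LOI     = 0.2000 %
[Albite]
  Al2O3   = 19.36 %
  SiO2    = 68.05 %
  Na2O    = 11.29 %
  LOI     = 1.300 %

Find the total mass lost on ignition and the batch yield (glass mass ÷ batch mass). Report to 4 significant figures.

In-progress results are printed (rounded to 4 significant figures) on the page; all internal work maintains full float precision through the solve — a single rounding produces every reported figure. The derived quantities, which include net glass mass, four oxide percentages, LOI, yield, totals, are recomputed at full float precision, as quoted within the problem or answer text, starting from the weights per 1087 pbw of glass.
Material-by-material LOI:
  Alumina hydrate: 104.1 × 0.3492 = 36.35 pbw
  Silica sand: 924.7 × 0.002000 = 1.849 pbw
  Zinc white: 70.80 × 0.002000 = 0.1416 pbw
  Albite: 26.27 × 0.01300 = 0.3415 pbw
Total LOI = 38.68 pbw
Glass = batch − LOI = 1126 − 38.68 = 1087 pbw

LOI loss = 38.68 pbw; glass = 1087 pbw; yield = 96.56%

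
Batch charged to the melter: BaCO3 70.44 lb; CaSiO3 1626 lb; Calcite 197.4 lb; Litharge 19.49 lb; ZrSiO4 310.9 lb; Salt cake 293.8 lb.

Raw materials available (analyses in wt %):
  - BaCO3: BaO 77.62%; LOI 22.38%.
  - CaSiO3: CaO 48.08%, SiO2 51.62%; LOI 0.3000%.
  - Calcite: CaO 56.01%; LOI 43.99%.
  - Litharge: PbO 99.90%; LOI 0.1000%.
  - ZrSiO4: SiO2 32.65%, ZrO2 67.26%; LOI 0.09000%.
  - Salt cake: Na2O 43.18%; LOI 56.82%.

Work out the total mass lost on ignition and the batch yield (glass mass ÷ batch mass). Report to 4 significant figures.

LOI loss = 274.7 lb; glass = 2243 lb; yield = 89.09%

Rounding to 4 significant figures governs every intermediate as printed. The whole derivation carries exact precision from start to finish; every reported number sees exactly one rounding. All derived quantities (yield, the totals, the six compositions, glass mass, LOI) are carried using the weight values per 2243 lb of glass in full float precision as written in either problem or answer.
LOI of each material in turn:
  BaCO3: 70.44 × 0.2238 = 15.76 lb
  CaSiO3: 1626 × 0.003000 = 4.878 lb
  Calcite: 197.4 × 0.4399 = 86.84 lb
  Litharge: 19.49 × 0.001000 = 0.01949 lb
  ZrSiO4: 310.9 × 9.000e-04 = 0.2798 lb
  Salt cake: 293.8 × 0.5682 = 166.9 lb
Total LOI = 274.7 lb
Glass = batch − LOI = 2518 − 274.7 = 2243 lb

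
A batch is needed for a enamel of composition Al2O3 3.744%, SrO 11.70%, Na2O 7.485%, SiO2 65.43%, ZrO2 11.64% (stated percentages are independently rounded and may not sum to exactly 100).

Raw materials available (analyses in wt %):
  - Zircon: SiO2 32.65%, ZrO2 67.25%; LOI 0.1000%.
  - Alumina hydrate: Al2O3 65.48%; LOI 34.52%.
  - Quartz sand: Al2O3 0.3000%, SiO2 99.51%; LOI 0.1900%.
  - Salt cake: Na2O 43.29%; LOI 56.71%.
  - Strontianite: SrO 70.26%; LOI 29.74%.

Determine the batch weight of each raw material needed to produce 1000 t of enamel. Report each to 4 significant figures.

Values along the way appear, rounded to 4 significant digits, when written out. All internal work runs at full precision end to end. Exactly one rounding lands on every reported value — derived quantities are rebuilt using the weight values for 1000 t of glass in exact precision (five oxide percentages, net glass mass, the totals, ignition loss, the yield), exactly as printed in the question or the answer.
Target masses of each oxide per 1000 t enamel:
  Al2O3: 3.744% × 1000 = 37.44 t
  SrO: 11.70% × 1000 = 117.0 t
  Na2O: 7.485% × 1000 = 74.85 t
  SiO2: 65.43% × 1000 = 654.3 t
  ZrO2: 11.64% × 1000 = 116.4 t
Per-oxide balance check from the weights as reported, for the quoted basis mass (each sum matches its target mass net of answer rounding effects):
  Al2O3: 54.43·0.6548 + 600.7·0.003000 = 37.44 t (target 37.44 t)
  SrO: 166.5·0.7026 = 117.0 t (target 117.0 t)
  Na2O: 172.9·0.4329 = 74.85 t (target 74.85 t)
  SiO2: 173.1·0.3265 + 600.7·0.9951 = 654.3 t (target 654.3 t)
  ZrO2: 173.1·0.6725 = 116.4 t (target 116.4 t)
Glass mass check: batch total minus LOI = 1000 t (oxide target masses add up to 1000 t; against the stated basis, 1000 t — differing by rounding only).
Adding the batch up: Σ batch = 1168 t; Σ batch·LOI gives LOI loss = 167.7 t; yield: glass divided by total = 85.64%.

Batch per 1000 t enamel:
  Zircon: 173.1 t
  Alumina hydrate: 54.43 t
  Quartz sand: 600.7 t
  Salt cake: 172.9 t
  Strontianite: 166.5 t
Total batch = 1168 t; LOI loss = 167.7 t; yield = 85.64%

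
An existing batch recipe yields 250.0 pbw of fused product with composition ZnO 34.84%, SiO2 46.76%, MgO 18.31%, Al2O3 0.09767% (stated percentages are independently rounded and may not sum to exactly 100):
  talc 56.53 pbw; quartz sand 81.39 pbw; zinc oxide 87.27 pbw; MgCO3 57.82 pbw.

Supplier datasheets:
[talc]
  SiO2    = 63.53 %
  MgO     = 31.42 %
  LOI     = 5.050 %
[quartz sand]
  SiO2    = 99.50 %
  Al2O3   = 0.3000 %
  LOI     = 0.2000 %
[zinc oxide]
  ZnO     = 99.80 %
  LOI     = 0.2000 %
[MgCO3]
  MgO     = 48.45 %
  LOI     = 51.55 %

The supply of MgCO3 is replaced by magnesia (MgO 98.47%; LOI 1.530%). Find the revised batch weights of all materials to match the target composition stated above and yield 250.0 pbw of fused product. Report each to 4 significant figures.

Revised batch per 250.0 pbw fused product:
  talc: 56.53 pbw
  quartz sand: 81.39 pbw
  zinc oxide: 87.27 pbw
  magnesia: 28.45 pbw
Total batch = 253.6 pbw; LOI loss = 3.627 pbw

The working math carries full precision at each step; the intermediate values are rounded off to 4 significant digits as shown; every reported result is rounded only once; all derived quantities are rebuilt from the weighed amounts at 250.0 pbw of glass at exact precision (LOI, the totals, four oxide percentages, glass mass, yield) precisely as stated by question or answer.
Target masses of each oxide per 250.0 pbw fused product:
  ZnO: 34.84% × 250.0 = 87.10 pbw
  SiO2: 46.76% × 250.0 = 116.9 pbw
  MgO: 18.31% × 250.0 = 45.78 pbw
  Al2O3: 0.09767% × 250.0 = 0.2442 pbw
A balance pass over the oxides, given the weights on record, for the quoted basis mass (every target is met by its sum once rounding is allowed for):
  ZnO: 87.27·0.9980 = 87.10 pbw (target 87.10 pbw)
  SiO2: 56.53·0.6353 + 81.39·0.9950 = 116.9 pbw (target 116.9 pbw)
  MgO: 56.53·0.3142 + 28.45·0.9847 = 45.78 pbw (target 45.78 pbw)
  Al2O3: 81.39·0.003000 = 0.2442 pbw (target 0.2442 pbw)
Glass-mass closure: batch total minus LOI = 250.0 pbw (the targets, summed, come to 250.0 pbw; versus the stated basis of 250.0 pbw — differing by rounding only).
Adding the batch up: Σ batch = 253.6 pbw; LOI removed, Σ of batch·LOI: 3.627 pbw; yield: glass divided by total = 98.57%.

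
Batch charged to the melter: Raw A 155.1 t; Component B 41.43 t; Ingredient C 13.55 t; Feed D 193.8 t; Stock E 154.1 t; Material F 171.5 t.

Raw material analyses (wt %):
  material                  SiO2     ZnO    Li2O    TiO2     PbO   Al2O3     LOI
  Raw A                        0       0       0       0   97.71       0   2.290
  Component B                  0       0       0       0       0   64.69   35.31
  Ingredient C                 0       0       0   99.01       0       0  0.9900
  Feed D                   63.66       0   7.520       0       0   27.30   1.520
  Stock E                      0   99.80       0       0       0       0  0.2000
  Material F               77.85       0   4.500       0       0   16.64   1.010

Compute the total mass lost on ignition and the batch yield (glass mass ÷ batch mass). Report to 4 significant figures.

LOI loss = 23.30 t; glass = 706.2 t; yield = 96.81%

The working math runs at full float precision at each step. In-progress results appear (rounded to 4 significant digits) in the working — each reported result is rounded just once. Derived quantities, including ignition loss, six oxide percentages, glass mass, the yield, totals, are computed from the weighed amounts on 706.2 t of glass at full float precision as set out in the problem or answer text.
Material-by-material LOI:
  Raw A: 155.1 × 0.02290 = 3.552 t
  Component B: 41.43 × 0.3531 = 14.63 t
  Ingredient C: 13.55 × 0.009900 = 0.1341 t
  Feed D: 193.8 × 0.01520 = 2.946 t
  Stock E: 154.1 × 0.002000 = 0.3082 t
  Material F: 171.5 × 0.01010 = 1.732 t
Total LOI = 23.30 t
Glass = batch − LOI = 729.5 − 23.30 = 706.2 t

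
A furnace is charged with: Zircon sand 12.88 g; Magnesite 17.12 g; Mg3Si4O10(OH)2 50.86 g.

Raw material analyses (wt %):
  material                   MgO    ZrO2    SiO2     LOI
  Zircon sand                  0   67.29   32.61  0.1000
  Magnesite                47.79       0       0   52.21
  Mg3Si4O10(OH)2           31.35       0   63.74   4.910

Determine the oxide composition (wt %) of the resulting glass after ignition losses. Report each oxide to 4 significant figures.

Glass mass = 69.41 g (batch 80.86 − LOI 11.45).
Composition: MgO 34.76%, ZrO2 12.49%, SiO2 52.76%

Mid-chain values are printed, rounded to 4 significant figures, alongside each step. The working math runs at exact precision at every stage; exactly one rounding is applied to every reported number. The derived quantities (the yield, ignition loss, the totals, glass mass, the three compositions) are carried from the batch weights at 69.41 g of glass at exact precision, exactly as shown in question or answer.
Per-oxide mass from batch:
  MgO: 17.12·0.4779 + 50.86·0.3135 = 24.13 g
  ZrO2: 12.88·0.6729 = 8.667 g
  SiO2: 12.88·0.3261 + 50.86·0.6374 = 36.62 g
LOI: 12.88·0.001000 + 17.12·0.5221 + 50.86·0.04910 = 11.45 g
batch − LOI leaves glass = 80.86 − 11.45 = 69.41 g (equal to the oxide-mass sum)
percent by weight: oxide/glass ×100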